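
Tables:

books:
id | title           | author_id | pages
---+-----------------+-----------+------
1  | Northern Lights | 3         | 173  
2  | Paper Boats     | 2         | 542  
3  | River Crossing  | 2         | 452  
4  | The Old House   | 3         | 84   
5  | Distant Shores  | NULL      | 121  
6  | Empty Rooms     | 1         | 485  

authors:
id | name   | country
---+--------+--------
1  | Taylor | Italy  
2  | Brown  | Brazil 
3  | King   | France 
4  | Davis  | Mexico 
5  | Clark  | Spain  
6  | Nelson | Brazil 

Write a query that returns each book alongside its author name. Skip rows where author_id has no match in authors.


INNER JOIN keeps only books rows whose author_id matches an id in authors. Walk through each book:
  - book 1 (Northern Lights): author_id=3 -> matches King
  - book 2 (Paper Boats): author_id=2 -> matches Brown
  - book 3 (River Crossing): author_id=2 -> matches Brown
  - book 4 (The Old House): author_id=3 -> matches King
  - book 5 (Distant Shores): author_id=NULL, no match -> dropped
  - book 6 (Empty Rooms): author_id=1 -> matches Taylor
So 1 of 6 rows is dropped.

SQL:
SELECT a.title, b.name AS author
FROM books a
INNER JOIN authors b ON a.author_id = b.id

Result:
title           | author
----------------+-------
Northern Lights | King  
Paper Boats     | Brown 
River Crossing  | Brown 
The Old House   | King  
Empty Rooms     | Taylor


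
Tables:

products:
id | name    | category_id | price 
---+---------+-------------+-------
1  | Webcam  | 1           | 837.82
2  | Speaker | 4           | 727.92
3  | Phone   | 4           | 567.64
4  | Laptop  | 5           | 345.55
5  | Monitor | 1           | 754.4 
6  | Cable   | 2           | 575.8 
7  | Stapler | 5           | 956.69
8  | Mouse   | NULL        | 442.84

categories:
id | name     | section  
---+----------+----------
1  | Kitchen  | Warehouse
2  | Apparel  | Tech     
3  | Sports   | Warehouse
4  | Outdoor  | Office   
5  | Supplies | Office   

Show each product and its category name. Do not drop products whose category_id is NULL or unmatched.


LEFT JOIN keeps every row from products (the left table); where category_id has no match in categories, the category columns become NULL. Walk through each product:
  - product 1 (Webcam): category_id=1 -> matches Kitchen
  - product 2 (Speaker): category_id=4 -> matches Outdoor
  - product 3 (Phone): category_id=4 -> matches Outdoor
  - product 4 (Laptop): category_id=5 -> matches Supplies
  - product 5 (Monitor): category_id=1 -> matches Kitchen
  - product 6 (Cable): category_id=2 -> matches Apparel
  - product 7 (Stapler): category_id=5 -> matches Supplies
  - product 8 (Mouse): category_id=NULL, no match -> kept with NULL
All 8 rows appear; 1 has NULL category.

SQL:
SELECT a.name, b.name AS category
FROM products a
LEFT JOIN categories b ON a.category_id = b.id

Result:
name    | category
--------+---------
Webcam  | Kitchen 
Speaker | Outdoor 
Phone   | Outdoor 
Laptop  | Supplies
Monitor | Kitchen 
Cable   | Apparel 
Stapler | Supplies
Mouse   | NULL    


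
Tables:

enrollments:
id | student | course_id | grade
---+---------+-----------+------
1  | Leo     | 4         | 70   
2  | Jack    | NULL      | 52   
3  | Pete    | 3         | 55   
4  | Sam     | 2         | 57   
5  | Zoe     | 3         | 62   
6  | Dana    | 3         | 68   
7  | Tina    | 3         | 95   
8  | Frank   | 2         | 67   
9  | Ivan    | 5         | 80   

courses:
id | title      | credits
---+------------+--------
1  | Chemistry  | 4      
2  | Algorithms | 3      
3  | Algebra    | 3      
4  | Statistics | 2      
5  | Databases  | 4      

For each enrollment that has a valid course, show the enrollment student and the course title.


INNER JOIN keeps only enrollments rows whose course_id matches an id in courses. Walk through each enrollment:
  - enrollment 1 (Leo): course_id=4 -> matches Statistics
  - enrollment 2 (Jack): course_id=NULL, no match -> dropped
  - enrollment 3 (Pete): course_id=3 -> matches Algebra
  - enrollment 4 (Sam): course_id=2 -> matches Algorithms
  - enrollment 5 (Zoe): course_id=3 -> matches Algebra
  - enrollment 6 (Dana): course_id=3 -> matches Algebra
  - enrollment 7 (Tina): course_id=3 -> matches Algebra
  - enrollment 8 (Frank): course_id=2 -> matches Algorithms
  - enrollment 9 (Ivan): course_id=5 -> matches Databases
So 1 of 9 rows is dropped.

SQL:
SELECT a.student, b.title AS course
FROM enrollments a
INNER JOIN courses b ON a.course_id = b.id

Result:
student | course    
--------+-----------
Leo     | Statistics
Pete    | Algebra   
Sam     | Algorithms
Zoe     | Algebra   
Dana    | Algebra   
Tina    | Algebra   
Frank   | Algorithms
Ivan    | Databases 


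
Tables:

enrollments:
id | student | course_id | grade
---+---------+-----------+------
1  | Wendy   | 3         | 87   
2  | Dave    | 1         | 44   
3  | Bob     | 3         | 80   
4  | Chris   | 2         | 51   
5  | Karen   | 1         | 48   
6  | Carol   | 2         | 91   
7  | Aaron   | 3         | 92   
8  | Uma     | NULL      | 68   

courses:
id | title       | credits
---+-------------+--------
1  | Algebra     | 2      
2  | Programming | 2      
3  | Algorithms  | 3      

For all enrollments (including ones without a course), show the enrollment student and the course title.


LEFT JOIN keeps every row from enrollments (the left table); where course_id has no match in courses, the course columns become NULL. Walk through each enrollment:
  - enrollment 1 (Wendy): course_id=3 -> matches Algorithms
  - enrollment 2 (Dave): course_id=1 -> matches Algebra
  - enrollment 3 (Bob): course_id=3 -> matches Algorithms
  - enrollment 4 (Chris): course_id=2 -> matches Programming
  - enrollment 5 (Karen): course_id=1 -> matches Algebra
  - enrollment 6 (Carol): course_id=2 -> matches Programming
  - enrollment 7 (Aaron): course_id=3 -> matches Algorithms
  - enrollment 8 (Uma): course_id=NULL, no match -> kept with NULL
All 8 rows appear; 1 has NULL course.

SQL:
SELECT a.student, b.title AS course
FROM enrollments a
LEFT JOIN courses b ON a.course_id = b.id

Result:
student | course     
--------+------------
Wendy   | Algorithms 
Dave    | Algebra    
Bob     | Algorithms 
Chris   | Programming
Karen   | Algebra    
Carol   | Programming
Aaron   | Algorithms 
Uma     | NULL       


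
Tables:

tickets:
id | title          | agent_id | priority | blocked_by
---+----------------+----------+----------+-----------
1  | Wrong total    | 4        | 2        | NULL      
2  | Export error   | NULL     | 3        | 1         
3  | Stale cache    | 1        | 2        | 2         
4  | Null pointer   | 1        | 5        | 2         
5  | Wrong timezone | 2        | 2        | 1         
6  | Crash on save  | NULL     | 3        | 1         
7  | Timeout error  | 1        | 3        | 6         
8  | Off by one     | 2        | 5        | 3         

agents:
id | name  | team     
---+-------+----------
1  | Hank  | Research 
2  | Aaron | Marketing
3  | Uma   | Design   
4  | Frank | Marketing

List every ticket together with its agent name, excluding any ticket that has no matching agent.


INNER JOIN keeps only tickets rows whose agent_id matches an id in agents. Walk through each ticket:
  - ticket 1 (Wrong total): agent_id=4 -> matches Frank
  - ticket 2 (Export error): agent_id=NULL, no match -> dropped
  - ticket 3 (Stale cache): agent_id=1 -> matches Hank
  - ticket 4 (Null pointer): agent_id=1 -> matches Hank
  - ticket 5 (Wrong timezone): agent_id=2 -> matches Aaron
  - ticket 6 (Crash on save): agent_id=NULL, no match -> dropped
  - ticket 7 (Timeout error): agent_id=1 -> matches Hank
  - ticket 8 (Off by one): agent_id=2 -> matches Aaron
So 2 of 8 rows are dropped.

SQL:
SELECT a.title, b.name AS agent
FROM tickets a
INNER JOIN agents b ON a.agent_id = b.id

Result:
title          | agent
---------------+------
Wrong total    | Frank
Stale cache    | Hank 
Null pointer   | Hank 
Wrong timezone | Aaron
Timeout error  | Hank 
Off by one     | Aaron


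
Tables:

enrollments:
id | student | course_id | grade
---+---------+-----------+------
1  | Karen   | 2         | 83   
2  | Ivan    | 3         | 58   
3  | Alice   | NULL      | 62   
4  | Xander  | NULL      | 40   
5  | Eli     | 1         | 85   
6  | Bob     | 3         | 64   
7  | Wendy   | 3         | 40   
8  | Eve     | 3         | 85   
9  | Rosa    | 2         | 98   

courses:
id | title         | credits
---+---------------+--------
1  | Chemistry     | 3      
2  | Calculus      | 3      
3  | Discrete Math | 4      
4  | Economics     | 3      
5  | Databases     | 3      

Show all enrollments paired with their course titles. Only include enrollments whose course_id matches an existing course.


INNER JOIN keeps only enrollments rows whose course_id matches an id in courses. Walk through each enrollment:
  - enrollment 1 (Karen): course_id=2 -> matches Calculus
  - enrollment 2 (Ivan): course_id=3 -> matches Discrete Math
  - enrollment 3 (Alice): course_id=NULL, no match -> dropped
  - enrollment 4 (Xander): course_id=NULL, no match -> dropped
  - enrollment 5 (Eli): course_id=1 -> matches Chemistry
  - enrollment 6 (Bob): course_id=3 -> matches Discrete Math
  - enrollment 7 (Wendy): course_id=3 -> matches Discrete Math
  - enrollment 8 (Eve): course_id=3 -> matches Discrete Math
  - enrollment 9 (Rosa): course_id=2 -> matches Calculus
So 2 of 9 rows are dropped.

SQL:
SELECT a.student, b.title AS course
FROM enrollments a
INNER JOIN courses b ON a.course_id = b.id

Result:
student | course       
--------+--------------
Karen   | Calculus     
Ivan    | Discrete Math
Eli     | Chemistry    
Bob     | Discrete Math
Wendy   | Discrete Math
Eve     | Discrete Math
Rosa    | Calculus     


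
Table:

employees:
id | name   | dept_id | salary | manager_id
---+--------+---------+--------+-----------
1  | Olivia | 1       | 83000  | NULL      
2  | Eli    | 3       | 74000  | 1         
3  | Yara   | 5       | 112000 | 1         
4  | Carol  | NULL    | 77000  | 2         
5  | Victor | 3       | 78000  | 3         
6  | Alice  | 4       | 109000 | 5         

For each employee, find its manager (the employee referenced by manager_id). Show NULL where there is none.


This is a self-join: employees is joined to a second copy of itself, matching each row's manager_id to another row's id. Use LEFT JOIN so rows with manager_id=NULL are kept.
  - employee 1 (Olivia): manager_id=NULL -> NULL
  - employee 2 (Eli): manager_id=1 -> Olivia
  - employee 3 (Yara): manager_id=1 -> Olivia
  - employee 4 (Carol): manager_id=2 -> Eli
  - employee 5 (Victor): manager_id=3 -> Yara
  - employee 6 (Alice): manager_id=5 -> Victor

SQL:
SELECT a.name AS item, b.name AS manager
FROM employees a
LEFT JOIN employees b ON a.manager_id = b.id

Result:
item   | manager
-------+--------
Olivia | NULL   
Eli    | Olivia 
Yara   | Olivia 
Carol  | Eli    
Victor | Yara   
Alice  | Victor 


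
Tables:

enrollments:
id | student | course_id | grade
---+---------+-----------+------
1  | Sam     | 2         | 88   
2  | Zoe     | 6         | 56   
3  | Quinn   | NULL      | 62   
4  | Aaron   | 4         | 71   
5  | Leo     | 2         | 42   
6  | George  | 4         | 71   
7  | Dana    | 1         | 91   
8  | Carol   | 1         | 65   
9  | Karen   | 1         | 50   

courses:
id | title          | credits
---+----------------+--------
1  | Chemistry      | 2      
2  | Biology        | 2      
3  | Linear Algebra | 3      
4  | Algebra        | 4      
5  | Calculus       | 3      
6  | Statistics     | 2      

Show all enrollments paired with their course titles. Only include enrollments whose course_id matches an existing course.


INNER JOIN keeps only enrollments rows whose course_id matches an id in courses. Walk through each enrollment:
  - enrollment 1 (Sam): course_id=2 -> matches Biology
  - enrollment 2 (Zoe): course_id=6 -> matches Statistics
  - enrollment 3 (Quinn): course_id=NULL, no match -> dropped
  - enrollment 4 (Aaron): course_id=4 -> matches Algebra
  - enrollment 5 (Leo): course_id=2 -> matches Biology
  - enrollment 6 (George): course_id=4 -> matches Algebra
  - enrollment 7 (Dana): course_id=1 -> matches Chemistry
  - enrollment 8 (Carol): course_id=1 -> matches Chemistry
  - enrollment 9 (Karen): course_id=1 -> matches Chemistry
So 1 of 9 rows is dropped.

SQL:
SELECT a.student, b.title AS course
FROM enrollments a
INNER JOIN courses b ON a.course_id = b.id

Result:
student | course    
--------+-----------
Sam     | Biology   
Zoe     | Statistics
Aaron   | Algebra   
Leo     | Biology   
George  | Algebra   
Dana    | Chemistry 
Carol   | Chemistry 
Karen   | Chemistry 


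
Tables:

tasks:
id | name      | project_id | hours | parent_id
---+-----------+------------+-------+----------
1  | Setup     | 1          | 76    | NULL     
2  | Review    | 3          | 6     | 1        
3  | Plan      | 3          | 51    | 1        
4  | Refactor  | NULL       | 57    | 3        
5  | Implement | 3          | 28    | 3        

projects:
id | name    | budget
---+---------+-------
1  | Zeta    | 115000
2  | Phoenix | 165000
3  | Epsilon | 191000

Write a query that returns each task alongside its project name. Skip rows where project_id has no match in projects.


INNER JOIN keeps only tasks rows whose project_id matches an id in projects. Walk through each task:
  - task 1 (Setup): project_id=1 -> matches Zeta
  - task 2 (Review): project_id=3 -> matches Epsilon
  - task 3 (Plan): project_id=3 -> matches Epsilon
  - task 4 (Refactor): project_id=NULL, no match -> dropped
  - task 5 (Implement): project_id=3 -> matches Epsilon
So 1 of 5 rows is dropped.

SQL:
SELECT a.name, b.name AS project
FROM tasks a
INNER JOIN projects b ON a.project_id = b.id

Result:
name      | project
----------+--------
Setup     | Zeta   
Review    | Epsilon
Plan      | Epsilon
Implement | Epsilon


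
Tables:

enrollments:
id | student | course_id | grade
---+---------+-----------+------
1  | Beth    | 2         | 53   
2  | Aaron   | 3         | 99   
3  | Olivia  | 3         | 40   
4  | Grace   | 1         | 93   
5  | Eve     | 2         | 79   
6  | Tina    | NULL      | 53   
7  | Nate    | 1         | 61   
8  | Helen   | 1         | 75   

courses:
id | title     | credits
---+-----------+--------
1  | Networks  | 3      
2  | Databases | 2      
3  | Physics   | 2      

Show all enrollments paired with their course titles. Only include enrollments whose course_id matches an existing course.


INNER JOIN keeps only enrollments rows whose course_id matches an id in courses. Walk through each enrollment:
  - enrollment 1 (Beth): course_id=2 -> matches Databases
  - enrollment 2 (Aaron): course_id=3 -> matches Physics
  - enrollment 3 (Olivia): course_id=3 -> matches Physics
  - enrollment 4 (Grace): course_id=1 -> matches Networks
  - enrollment 5 (Eve): course_id=2 -> matches Databases
  - enrollment 6 (Tina): course_id=NULL, no match -> dropped
  - enrollment 7 (Nate): course_id=1 -> matches Networks
  - enrollment 8 (Helen): course_id=1 -> matches Networks
So 1 of 8 rows is dropped.

SQL:
SELECT a.student, b.title AS course
FROM enrollments a
INNER JOIN courses b ON a.course_id = b.id

Result:
student | course   
--------+----------
Beth    | Databases
Aaron   | Physics  
Olivia  | Physics  
Grace   | Networks 
Eve     | Databases
Nate    | Networks 
Helen   | Networks 


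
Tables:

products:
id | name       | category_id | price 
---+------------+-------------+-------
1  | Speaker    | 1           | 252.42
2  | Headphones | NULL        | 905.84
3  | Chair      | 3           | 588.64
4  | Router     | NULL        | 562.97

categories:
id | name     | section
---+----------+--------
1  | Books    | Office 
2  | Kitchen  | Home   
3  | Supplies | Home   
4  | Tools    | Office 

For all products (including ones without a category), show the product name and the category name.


LEFT JOIN keeps every row from products (the left table); where category_id has no match in categories, the category columns become NULL. Walk through each product:
  - product 1 (Speaker): category_id=1 -> matches Books
  - product 2 (Headphones): category_id=NULL, no match -> kept with NULL
  - product 3 (Chair): category_id=3 -> matches Supplies
  - product 4 (Router): category_id=NULL, no match -> kept with NULL
All 4 rows appear; 2 have NULL category.

SQL:
SELECT a.name, b.name AS category
FROM products a
LEFT JOIN categories b ON a.category_id = b.id

Result:
name       | category
-----------+---------
Speaker    | Books   
Headphones | NULL    
Chair      | Supplies
Router     | NULL    


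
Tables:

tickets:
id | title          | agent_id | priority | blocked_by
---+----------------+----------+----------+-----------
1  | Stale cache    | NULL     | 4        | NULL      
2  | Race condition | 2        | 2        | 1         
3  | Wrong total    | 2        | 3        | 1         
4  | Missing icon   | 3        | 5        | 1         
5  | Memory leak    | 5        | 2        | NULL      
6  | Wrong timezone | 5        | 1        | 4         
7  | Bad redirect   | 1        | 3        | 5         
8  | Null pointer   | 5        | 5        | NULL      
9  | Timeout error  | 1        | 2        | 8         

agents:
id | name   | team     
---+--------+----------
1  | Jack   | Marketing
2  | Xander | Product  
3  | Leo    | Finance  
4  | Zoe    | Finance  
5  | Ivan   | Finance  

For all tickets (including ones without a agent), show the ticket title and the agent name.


LEFT JOIN keeps every row from tickets (the left table); where agent_id has no match in agents, the agent columns become NULL. Walk through each ticket:
  - ticket 1 (Stale cache): agent_id=NULL, no match -> kept with NULL
  - ticket 2 (Race condition): agent_id=2 -> matches Xander
  - ticket 3 (Wrong total): agent_id=2 -> matches Xander
  - ticket 4 (Missing icon): agent_id=3 -> matches Leo
  - ticket 5 (Memory leak): agent_id=5 -> matches Ivan
  - ticket 6 (Wrong timezone): agent_id=5 -> matches Ivan
  - ticket 7 (Bad redirect): agent_id=1 -> matches Jack
  - ticket 8 (Null pointer): agent_id=5 -> matches Ivan
  - ticket 9 (Timeout error): agent_id=1 -> matches Jack
All 9 rows appear; 1 has NULL agent.

SQL:
SELECT a.title, b.name AS agent
FROM tickets a
LEFT JOIN agents b ON a.agent_id = b.id

Result:
title          | agent 
---------------+-------
Stale cache    | NULL  
Race condition | Xander
Wrong total    | Xander
Missing icon   | Leo   
Memory leak    | Ivan  
Wrong timezone | Ivan  
Bad redirect   | Jack  
Null pointer   | Ivan  
Timeout error  | Jack  


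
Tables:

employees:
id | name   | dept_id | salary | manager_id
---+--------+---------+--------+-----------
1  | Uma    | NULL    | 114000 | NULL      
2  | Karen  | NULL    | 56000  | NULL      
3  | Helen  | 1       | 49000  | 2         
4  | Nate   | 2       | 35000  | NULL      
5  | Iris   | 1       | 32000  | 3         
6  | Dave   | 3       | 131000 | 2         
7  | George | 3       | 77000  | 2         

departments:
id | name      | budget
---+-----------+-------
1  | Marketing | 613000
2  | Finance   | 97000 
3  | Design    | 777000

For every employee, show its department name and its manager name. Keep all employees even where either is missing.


Two LEFT JOINs from the same base table employees: one to departments via dept_id, one to employees itself via manager_id. Both are LEFT so every employee is preserved.
Match against departments:
  - employee 1 (Uma): dept_id=NULL, no match -> kept with NULL
  - employee 2 (Karen): dept_id=NULL, no match -> kept with NULL
  - employee 3 (Helen): dept_id=1 -> matches Marketing
  - employee 4 (Nate): dept_id=2 -> matches Finance
  - employee 5 (Iris): dept_id=1 -> matches Marketing
  - employee 6 (Dave): dept_id=3 -> matches Design
  - employee 7 (George): dept_id=3 -> matches Design
Match against employees (self):
  - employee 1 (Uma): manager_id=NULL -> NULL
  - employee 2 (Karen): manager_id=NULL -> NULL
  - employee 3 (Helen): manager_id=2 -> Karen
  - employee 4 (Nate): manager_id=NULL -> NULL
  - employee 5 (Iris): manager_id=3 -> Helen
  - employee 6 (Dave): manager_id=2 -> Karen
  - employee 7 (George): manager_id=2 -> Karen

SQL:
SELECT a.name, b.name AS department, c.name AS manager
FROM employees a
LEFT JOIN departments b ON a.dept_id = b.id
LEFT JOIN employees c ON a.manager_id = c.id

Result:
name   | department | manager
-------+------------+--------
Uma    | NULL       | NULL   
Karen  | NULL       | NULL   
Helen  | Marketing  | Karen  
Nate   | Finance    | NULL   
Iris   | Marketing  | Helen  
Dave   | Design     | Karen  
George | Design     | Karen  


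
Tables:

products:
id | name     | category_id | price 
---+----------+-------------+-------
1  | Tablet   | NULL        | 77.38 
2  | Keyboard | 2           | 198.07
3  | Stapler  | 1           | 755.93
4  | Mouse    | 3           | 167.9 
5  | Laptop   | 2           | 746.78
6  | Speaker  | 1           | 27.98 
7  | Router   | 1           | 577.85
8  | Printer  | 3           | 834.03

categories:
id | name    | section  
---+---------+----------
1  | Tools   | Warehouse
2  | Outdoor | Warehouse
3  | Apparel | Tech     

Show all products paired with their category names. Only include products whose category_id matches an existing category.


INNER JOIN keeps only products rows whose category_id matches an id in categories. Walk through each product:
  - product 1 (Tablet): category_id=NULL, no match -> dropped
  - product 2 (Keyboard): category_id=2 -> matches Outdoor
  - product 3 (Stapler): category_id=1 -> matches Tools
  - product 4 (Mouse): category_id=3 -> matches Apparel
  - product 5 (Laptop): category_id=2 -> matches Outdoor
  - product 6 (Speaker): category_id=1 -> matches Tools
  - product 7 (Router): category_id=1 -> matches Tools
  - product 8 (Printer): category_id=3 -> matches Apparel
So 1 of 8 rows is dropped.

SQL:
SELECT a.name, b.name AS category
FROM products a
INNER JOIN categories b ON a.category_id = b.id

Result:
name     | category
---------+---------
Keyboard | Outdoor 
Stapler  | Tools   
Mouse    | Apparel 
Laptop   | Outdoor 
Speaker  | Tools   
Router   | Tools   
Printer  | Apparel 


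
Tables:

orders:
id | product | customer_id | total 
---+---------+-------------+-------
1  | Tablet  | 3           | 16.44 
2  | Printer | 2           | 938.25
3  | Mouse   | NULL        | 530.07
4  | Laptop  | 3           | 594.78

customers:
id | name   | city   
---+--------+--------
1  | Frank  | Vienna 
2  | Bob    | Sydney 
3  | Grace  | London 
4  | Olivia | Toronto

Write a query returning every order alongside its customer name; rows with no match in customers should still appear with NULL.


LEFT JOIN keeps every row from orders (the left table); where customer_id has no match in customers, the customer columns become NULL. Walk through each order:
  - order 1 (Tablet): customer_id=3 -> matches Grace
  - order 2 (Printer): customer_id=2 -> matches Bob
  - order 3 (Mouse): customer_id=NULL, no match -> kept with NULL
  - order 4 (Laptop): customer_id=3 -> matches Grace
All 4 rows appear; 1 has NULL customer.

SQL:
SELECT a.product, b.name AS customer
FROM orders a
LEFT JOIN customers b ON a.customer_id = b.id

Result:
product | customer
--------+---------
Tablet  | Grace   
Printer | Bob     
Mouse   | NULL    
Laptop  | Grace   


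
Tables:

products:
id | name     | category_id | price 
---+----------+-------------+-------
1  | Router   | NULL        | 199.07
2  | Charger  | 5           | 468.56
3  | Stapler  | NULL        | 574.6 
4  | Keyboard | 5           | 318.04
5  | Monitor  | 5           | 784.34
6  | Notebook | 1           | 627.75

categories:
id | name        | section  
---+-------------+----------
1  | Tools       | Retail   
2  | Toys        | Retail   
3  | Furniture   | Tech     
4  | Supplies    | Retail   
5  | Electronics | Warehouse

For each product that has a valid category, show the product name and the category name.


INNER JOIN keeps only products rows whose category_id matches an id in categories. Walk through each product:
  - product 1 (Router): category_id=NULL, no match -> dropped
  - product 2 (Charger): category_id=5 -> matches Electronics
  - product 3 (Stapler): category_id=NULL, no match -> dropped
  - product 4 (Keyboard): category_id=5 -> matches Electronics
  - product 5 (Monitor): category_id=5 -> matches Electronics
  - product 6 (Notebook): category_id=1 -> matches Tools
So 2 of 6 rows are dropped.

SQL:
SELECT a.name, b.name AS category
FROM products a
INNER JOIN categories b ON a.category_id = b.id

Result:
name     | category   
---------+------------
Charger  | Electronics
Keyboard | Electronics
Monitor  | Electronics
Notebook | Tools      


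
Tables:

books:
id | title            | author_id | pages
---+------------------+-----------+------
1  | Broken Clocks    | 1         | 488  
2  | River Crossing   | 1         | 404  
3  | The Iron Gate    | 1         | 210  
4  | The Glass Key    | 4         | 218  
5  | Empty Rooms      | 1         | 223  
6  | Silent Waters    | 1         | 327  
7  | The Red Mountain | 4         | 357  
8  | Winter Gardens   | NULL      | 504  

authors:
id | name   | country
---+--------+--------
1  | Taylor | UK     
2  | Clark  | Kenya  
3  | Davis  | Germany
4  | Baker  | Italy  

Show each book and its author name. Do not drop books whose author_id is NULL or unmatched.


LEFT JOIN keeps every row from books (the left table); where author_id has no match in authors, the author columns become NULL. Walk through each book:
  - book 1 (Broken Clocks): author_id=1 -> matches Taylor
  - book 2 (River Crossing): author_id=1 -> matches Taylor
  - book 3 (The Iron Gate): author_id=1 -> matches Taylor
  - book 4 (The Glass Key): author_id=4 -> matches Baker
  - book 5 (Empty Rooms): author_id=1 -> matches Taylor
  - book 6 (Silent Waters): author_id=1 -> matches Taylor
  - book 7 (The Red Mountain): author_id=4 -> matches Baker
  - book 8 (Winter Gardens): author_id=NULL, no match -> kept with NULL
All 8 rows appear; 1 has NULL author.

SQL:
SELECT a.title, b.name AS author
FROM books a
LEFT JOIN authors b ON a.author_id = b.id

Result:
title            | author
-----------------+-------
Broken Clocks    | Taylor
River Crossing   | Taylor
The Iron Gate    | Taylor
The Glass Key    | Baker 
Empty Rooms      | Taylor
Silent Waters    | Taylor
The Red Mountain | Baker 
Winter Gardens   | NULL  


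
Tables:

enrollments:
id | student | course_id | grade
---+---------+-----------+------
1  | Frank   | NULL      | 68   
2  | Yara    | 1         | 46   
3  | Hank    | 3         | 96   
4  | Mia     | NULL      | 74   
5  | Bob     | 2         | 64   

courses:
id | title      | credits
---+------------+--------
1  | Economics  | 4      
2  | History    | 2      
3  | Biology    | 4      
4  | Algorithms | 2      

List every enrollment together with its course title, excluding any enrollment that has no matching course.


INNER JOIN keeps only enrollments rows whose course_id matches an id in courses. Walk through each enrollment:
  - enrollment 1 (Frank): course_id=NULL, no match -> dropped
  - enrollment 2 (Yara): course_id=1 -> matches Economics
  - enrollment 3 (Hank): course_id=3 -> matches Biology
  - enrollment 4 (Mia): course_id=NULL, no match -> dropped
  - enrollment 5 (Bob): course_id=2 -> matches History
So 2 of 5 rows are dropped.

SQL:
SELECT a.student, b.title AS course
FROM enrollments a
INNER JOIN courses b ON a.course_id = b.id

Result:
student | course   
--------+----------
Yara    | Economics
Hank    | Biology  
Bob     | History  


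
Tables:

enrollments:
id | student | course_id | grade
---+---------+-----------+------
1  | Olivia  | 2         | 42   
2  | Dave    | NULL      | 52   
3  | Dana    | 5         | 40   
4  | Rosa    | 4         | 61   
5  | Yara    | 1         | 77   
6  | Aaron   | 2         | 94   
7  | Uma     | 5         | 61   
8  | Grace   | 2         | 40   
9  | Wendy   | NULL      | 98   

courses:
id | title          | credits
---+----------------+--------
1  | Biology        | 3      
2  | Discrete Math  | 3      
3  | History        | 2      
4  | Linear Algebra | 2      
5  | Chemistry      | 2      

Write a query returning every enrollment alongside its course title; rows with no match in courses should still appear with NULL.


LEFT JOIN keeps every row from enrollments (the left table); where course_id has no match in courses, the course columns become NULL. Walk through each enrollment:
  - enrollment 1 (Olivia): course_id=2 -> matches Discrete Math
  - enrollment 2 (Dave): course_id=NULL, no match -> kept with NULL
  - enrollment 3 (Dana): course_id=5 -> matches Chemistry
  - enrollment 4 (Rosa): course_id=4 -> matches Linear Algebra
  - enrollment 5 (Yara): course_id=1 -> matches Biology
  - enrollment 6 (Aaron): course_id=2 -> matches Discrete Math
  - enrollment 7 (Uma): course_id=5 -> matches Chemistry
  - enrollment 8 (Grace): course_id=2 -> matches Discrete Math
  - enrollment 9 (Wendy): course_id=NULL, no match -> kept with NULL
All 9 rows appear; 2 have NULL course.

SQL:
SELECT a.student, b.title AS course
FROM enrollments a
LEFT JOIN courses b ON a.course_id = b.id

Result:
student | course        
--------+---------------
Olivia  | Discrete Math 
Dave    | NULL          
Dana    | Chemistry     
Rosa    | Linear Algebra
Yara    | Biology       
Aaron   | Discrete Math 
Uma     | Chemistry     
Grace   | Discrete Math 
Wendy   | NULL          


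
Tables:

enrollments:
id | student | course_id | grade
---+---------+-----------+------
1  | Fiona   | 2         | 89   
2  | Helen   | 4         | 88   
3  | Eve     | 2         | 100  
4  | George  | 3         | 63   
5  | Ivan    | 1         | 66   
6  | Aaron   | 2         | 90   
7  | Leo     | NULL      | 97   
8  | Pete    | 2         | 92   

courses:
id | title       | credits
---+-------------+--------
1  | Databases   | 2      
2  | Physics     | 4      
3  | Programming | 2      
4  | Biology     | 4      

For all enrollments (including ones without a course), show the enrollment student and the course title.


LEFT JOIN keeps every row from enrollments (the left table); where course_id has no match in courses, the course columns become NULL. Walk through each enrollment:
  - enrollment 1 (Fiona): course_id=2 -> matches Physics
  - enrollment 2 (Helen): course_id=4 -> matches Biology
  - enrollment 3 (Eve): course_id=2 -> matches Physics
  - enrollment 4 (George): course_id=3 -> matches Programming
  - enrollment 5 (Ivan): course_id=1 -> matches Databases
  - enrollment 6 (Aaron): course_id=2 -> matches Physics
  - enrollment 7 (Leo): course_id=NULL, no match -> kept with NULL
  - enrollment 8 (Pete): course_id=2 -> matches Physics
All 8 rows appear; 1 has NULL course.

SQL:
SELECT a.student, b.title AS course
FROM enrollments a
LEFT JOIN courses b ON a.course_id = b.id

Result:
student | course     
--------+------------
Fiona   | Physics    
Helen   | Biology    
Eve     | Physics    
George  | Programming
Ivan    | Databases  
Aaron   | Physics    
Leo     | NULL       
Pete    | Physics    


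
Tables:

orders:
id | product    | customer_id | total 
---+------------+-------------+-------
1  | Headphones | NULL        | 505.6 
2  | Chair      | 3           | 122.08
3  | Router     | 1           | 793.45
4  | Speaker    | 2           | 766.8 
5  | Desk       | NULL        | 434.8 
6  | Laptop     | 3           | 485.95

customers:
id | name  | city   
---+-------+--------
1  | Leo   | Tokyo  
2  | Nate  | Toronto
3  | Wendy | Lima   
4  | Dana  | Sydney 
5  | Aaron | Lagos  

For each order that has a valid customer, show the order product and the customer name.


INNER JOIN keeps only orders rows whose customer_id matches an id in customers. Walk through each order:
  - order 1 (Headphones): customer_id=NULL, no match -> dropped
  - order 2 (Chair): customer_id=3 -> matches Wendy
  - order 3 (Router): customer_id=1 -> matches Leo
  - order 4 (Speaker): customer_id=2 -> matches Nate
  - order 5 (Desk): customer_id=NULL, no match -> dropped
  - order 6 (Laptop): customer_id=3 -> matches Wendy
So 2 of 6 rows are dropped.

SQL:
SELECT a.product, b.name AS customer
FROM orders a
INNER JOIN customers b ON a.customer_id = b.id

Result:
product | customer
--------+---------
Chair   | Wendy   
Router  | Leo     
Speaker | Nate    
Laptop  | Wendy   


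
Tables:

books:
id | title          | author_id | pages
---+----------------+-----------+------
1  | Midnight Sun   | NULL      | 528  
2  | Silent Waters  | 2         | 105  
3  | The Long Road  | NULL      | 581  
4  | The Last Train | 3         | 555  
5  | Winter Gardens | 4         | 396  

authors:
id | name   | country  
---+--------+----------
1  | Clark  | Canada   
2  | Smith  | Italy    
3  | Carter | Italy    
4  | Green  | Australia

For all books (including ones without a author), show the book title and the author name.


LEFT JOIN keeps every row from books (the left table); where author_id has no match in authors, the author columns become NULL. Walk through each book:
  - book 1 (Midnight Sun): author_id=NULL, no match -> kept with NULL
  - book 2 (Silent Waters): author_id=2 -> matches Smith
  - book 3 (The Long Road): author_id=NULL, no match -> kept with NULL
  - book 4 (The Last Train): author_id=3 -> matches Carter
  - book 5 (Winter Gardens): author_id=4 -> matches Green
All 5 rows appear; 2 have NULL author.

SQL:
SELECT a.title, b.name AS author
FROM books a
LEFT JOIN authors b ON a.author_id = b.id

Result:
title          | author
---------------+-------
Midnight Sun   | NULL  
Silent Waters  | Smith 
The Long Road  | NULL  
The Last Train | Carter
Winter Gardens | Green 


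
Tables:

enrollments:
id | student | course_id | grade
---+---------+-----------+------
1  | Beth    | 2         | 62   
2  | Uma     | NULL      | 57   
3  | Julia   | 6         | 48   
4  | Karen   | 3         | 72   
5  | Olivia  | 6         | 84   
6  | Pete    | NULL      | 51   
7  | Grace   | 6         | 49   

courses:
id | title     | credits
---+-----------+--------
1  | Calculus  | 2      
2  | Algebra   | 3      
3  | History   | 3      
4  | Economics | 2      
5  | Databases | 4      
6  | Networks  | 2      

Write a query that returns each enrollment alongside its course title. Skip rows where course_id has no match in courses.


INNER JOIN keeps only enrollments rows whose course_id matches an id in courses. Walk through each enrollment:
  - enrollment 1 (Beth): course_id=2 -> matches Algebra
  - enrollment 2 (Uma): course_id=NULL, no match -> dropped
  - enrollment 3 (Julia): course_id=6 -> matches Networks
  - enrollment 4 (Karen): course_id=3 -> matches History
  - enrollment 5 (Olivia): course_id=6 -> matches Networks
  - enrollment 6 (Pete): course_id=NULL, no match -> dropped
  - enrollment 7 (Grace): course_id=6 -> matches Networks
So 2 of 7 rows are dropped.

SQL:
SELECT a.student, b.title AS course
FROM enrollments a
INNER JOIN courses b ON a.course_id = b.id

Result:
student | course  
--------+---------
Beth    | Algebra 
Julia   | Networks
Karen   | History 
Olivia  | Networks
Grace   | Networks


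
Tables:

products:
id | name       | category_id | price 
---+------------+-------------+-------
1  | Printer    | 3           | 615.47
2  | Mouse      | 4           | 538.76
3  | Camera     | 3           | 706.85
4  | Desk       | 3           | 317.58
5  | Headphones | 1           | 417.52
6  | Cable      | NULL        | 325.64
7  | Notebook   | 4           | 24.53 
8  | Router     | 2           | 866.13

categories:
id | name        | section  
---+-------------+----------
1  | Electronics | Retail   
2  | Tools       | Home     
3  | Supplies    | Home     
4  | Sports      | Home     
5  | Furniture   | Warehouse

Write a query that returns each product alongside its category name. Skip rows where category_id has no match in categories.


INNER JOIN keeps only products rows whose category_id matches an id in categories. Walk through each product:
  - product 1 (Printer): category_id=3 -> matches Supplies
  - product 2 (Mouse): category_id=4 -> matches Sports
  - product 3 (Camera): category_id=3 -> matches Supplies
  - product 4 (Desk): category_id=3 -> matches Supplies
  - product 5 (Headphones): category_id=1 -> matches Electronics
  - product 6 (Cable): category_id=NULL, no match -> dropped
  - product 7 (Notebook): category_id=4 -> matches Sports
  - product 8 (Router): category_id=2 -> matches Tools
So 1 of 8 rows is dropped.

SQL:
SELECT a.name, b.name AS category
FROM products a
INNER JOIN categories b ON a.category_id = b.id

Result:
name       | category   
-----------+------------
Printer    | Supplies   
Mouse      | Sports     
Camera     | Supplies   
Desk       | Supplies   
Headphones | Electronics
Notebook   | Sports     
Router     | Tools      


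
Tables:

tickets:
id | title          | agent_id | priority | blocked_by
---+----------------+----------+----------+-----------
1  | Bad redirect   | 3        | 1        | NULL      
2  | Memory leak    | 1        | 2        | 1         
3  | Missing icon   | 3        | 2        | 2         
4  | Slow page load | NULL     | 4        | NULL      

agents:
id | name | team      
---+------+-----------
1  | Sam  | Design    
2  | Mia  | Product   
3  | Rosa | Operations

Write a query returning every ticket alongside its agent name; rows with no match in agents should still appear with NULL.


LEFT JOIN keeps every row from tickets (the left table); where agent_id has no match in agents, the agent columns become NULL. Walk through each ticket:
  - ticket 1 (Bad redirect): agent_id=3 -> matches Rosa
  - ticket 2 (Memory leak): agent_id=1 -> matches Sam
  - ticket 3 (Missing icon): agent_id=3 -> matches Rosa
  - ticket 4 (Slow page load): agent_id=NULL, no match -> kept with NULL
All 4 rows appear; 1 has NULL agent.

SQL:
SELECT a.title, b.name AS agent
FROM tickets a
LEFT JOIN agents b ON a.agent_id = b.id

Result:
title          | agent
---------------+------
Bad redirect   | Rosa 
Memory leak    | Sam  
Missing icon   | Rosa 
Slow page load | NULL 


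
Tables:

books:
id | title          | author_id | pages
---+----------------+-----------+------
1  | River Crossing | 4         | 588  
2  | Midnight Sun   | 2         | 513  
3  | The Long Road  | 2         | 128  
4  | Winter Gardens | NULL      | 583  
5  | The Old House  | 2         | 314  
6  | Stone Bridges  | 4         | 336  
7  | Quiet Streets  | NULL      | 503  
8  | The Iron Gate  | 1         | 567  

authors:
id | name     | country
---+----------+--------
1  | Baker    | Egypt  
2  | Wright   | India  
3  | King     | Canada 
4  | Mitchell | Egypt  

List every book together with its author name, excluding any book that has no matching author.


INNER JOIN keeps only books rows whose author_id matches an id in authors. Walk through each book:
  - book 1 (River Crossing): author_id=4 -> matches Mitchell
  - book 2 (Midnight Sun): author_id=2 -> matches Wright
  - book 3 (The Long Road): author_id=2 -> matches Wright
  - book 4 (Winter Gardens): author_id=NULL, no match -> dropped
  - book 5 (The Old House): author_id=2 -> matches Wright
  - book 6 (Stone Bridges): author_id=4 -> matches Mitchell
  - book 7 (Quiet Streets): author_id=NULL, no match -> dropped
  - book 8 (The Iron Gate): author_id=1 -> matches Baker
So 2 of 8 rows are dropped.

SQL:
SELECT a.title, b.name AS author
FROM books a
INNER JOIN authors b ON a.author_id = b.id

Result:
title          | author  
---------------+---------
River Crossing | Mitchell
Midnight Sun   | Wright  
The Long Road  | Wright  
The Old House  | Wright  
Stone Bridges  | Mitchell
The Iron Gate  | Baker   


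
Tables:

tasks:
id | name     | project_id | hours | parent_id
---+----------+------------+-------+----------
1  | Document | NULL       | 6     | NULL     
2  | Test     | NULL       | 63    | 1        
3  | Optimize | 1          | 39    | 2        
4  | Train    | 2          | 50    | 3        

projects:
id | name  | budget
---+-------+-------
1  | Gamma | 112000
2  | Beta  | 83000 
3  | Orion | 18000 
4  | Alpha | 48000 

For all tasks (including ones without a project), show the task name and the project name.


LEFT JOIN keeps every row from tasks (the left table); where project_id has no match in projects, the project columns become NULL. Walk through each task:
  - task 1 (Document): project_id=NULL, no match -> kept with NULL
  - task 2 (Test): project_id=NULL, no match -> kept with NULL
  - task 3 (Optimize): project_id=1 -> matches Gamma
  - task 4 (Train): project_id=2 -> matches Beta
All 4 rows appear; 2 have NULL project.

SQL:
SELECT a.name, b.name AS project
FROM tasks a
LEFT JOIN projects b ON a.project_id = b.id

Result:
name     | project
---------+--------
Document | NULL   
Test     | NULL   
Optimize | Gamma  
Train    | Beta   
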